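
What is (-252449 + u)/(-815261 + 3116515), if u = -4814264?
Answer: -5066713/2301254 ≈ -2.2017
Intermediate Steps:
(-252449 + u)/(-815261 + 3116515) = (-252449 - 4814264)/(-815261 + 3116515) = -5066713/2301254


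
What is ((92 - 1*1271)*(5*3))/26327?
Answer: -17685/26327 ≈ -0.67174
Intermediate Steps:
((92 - 1*1271)*(5*3))/26327 = ((92 - 1271)*15)*(1/26327) = -1179*15*(1/26327) = -17685*1/26327 = -17685/26327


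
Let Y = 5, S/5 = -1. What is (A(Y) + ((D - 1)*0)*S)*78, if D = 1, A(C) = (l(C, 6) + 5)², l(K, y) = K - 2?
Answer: 4992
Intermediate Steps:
S = -5 (S = 5*(-1) = -5)
l(K, y) = -2 + K
A(C) = (3 + C)² (A(C) = ((-2 + C) + 5)² = (3 + C)²)
(A(Y) + ((D - 1)*0)*S)*78 = ((3 + 5)² + ((1 - 1)*0)*(-5))*78 = (8² + (0*0)*(-5))*78 = (64 + 0*(-5))*78 = (64 + 0)*78 = 64*78 = 4992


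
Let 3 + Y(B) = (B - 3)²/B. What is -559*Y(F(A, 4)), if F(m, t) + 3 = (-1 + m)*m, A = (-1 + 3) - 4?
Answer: 1677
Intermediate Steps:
A = -2 (A = 2 - 4 = -2)
F(m, t) = -3 + m*(-1 + m) (F(m, t) = -3 + (-1 + m)*m = -3 + m*(-1 + m))
Y(B) = -3 + (-3 + B)²/B (Y(B) = -3 + (B - 3)²/B = -3 + (-3 + B)²/B)
-559*Y(F(A, 4)) = -559*(-3 + (-3 + (-3 + (-2)² - 1*(-2)))²/(-3 + (-2)² - 1*(-2))) = -559*(-3 + (-3 + (-3 + 4 + 2))²/(-3 + 4 + 2)) = -559*(-3 + (-3 + 3)²/3) = -559*(-3 + (⅓)*0²) = -559*(-3 + (⅓)*0) = -559*(-3 + 0) = -559*(-3) = 1677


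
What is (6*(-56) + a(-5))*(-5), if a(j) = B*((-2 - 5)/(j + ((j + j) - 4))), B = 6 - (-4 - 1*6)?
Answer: 31360/19 ≈ 1650.5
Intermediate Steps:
B = 16 (B = 6 - (-4 - 6) = 6 - 1*(-10) = 6 + 10 = 16)
a(j) = -112/(-4 + 3*j) (a(j) = 16*((-2 - 5)/(j + ((j + j) - 4))) = 16*(-7/(j + (2*j - 4))) = 16*(-7/(j + (-4 + 2*j))) = 16*(-7/(-4 + 3*j)) = -112/(-4 + 3*j))
(6*(-56) + a(-5))*(-5) = (6*(-56) - 112/(-4 + 3*(-5)))*(-5) = (-336 - 112/(-4 - 15))*(-5) = (-336 - 112/(-19))*(-5) = (-336 - 112*(-1/19))*(-5) = (-336 + 112/19)*(-5) = -6272/19*(-5) = 31360/19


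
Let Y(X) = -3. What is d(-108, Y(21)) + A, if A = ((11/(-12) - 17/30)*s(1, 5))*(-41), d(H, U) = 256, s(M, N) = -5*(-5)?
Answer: 21317/12 ≈ 1776.4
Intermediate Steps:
s(M, N) = 25
A = 18245/12 (A = ((11/(-12) - 17/30)*25)*(-41) = ((11*(-1/12) - 17*1/30)*25)*(-41) = ((-11/12 - 17/30)*25)*(-41) = -89/60*25*(-41) = -445/12*(-41) = 18245/12 ≈ 1520.4)
d(-108, Y(21)) + A = 256 + 18245/12 = 21317/12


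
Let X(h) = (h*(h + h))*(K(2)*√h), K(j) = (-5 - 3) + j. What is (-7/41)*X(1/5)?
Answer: 84*√5/5125 ≈ 0.036650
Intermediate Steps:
K(j) = -8 + j
X(h) = -12*h^(5/2) (X(h) = (h*(h + h))*((-8 + 2)*√h) = (h*(2*h))*(-6*√h) = (2*h²)*(-6*√h) = -12*h^(5/2))
(-7/41)*X(1/5) = (-7/41)*(-12*√5/125) = (-7*1/41)*(-12*√5/125) = -(-84)*√5/125/41 = -(-84)*√5/5125 = 84*√5/5125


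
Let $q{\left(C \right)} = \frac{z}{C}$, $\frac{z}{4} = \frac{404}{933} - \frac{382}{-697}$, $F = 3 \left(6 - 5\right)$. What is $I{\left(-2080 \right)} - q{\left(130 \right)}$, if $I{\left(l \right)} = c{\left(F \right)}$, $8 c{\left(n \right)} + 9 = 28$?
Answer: $\frac{792913831}{338156520} \approx 2.3448$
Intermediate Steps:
$F = 3$ ($F = 3 \cdot 1 = 3$)
$c{\left(n \right)} = \frac{19}{8}$ ($c{\left(n \right)} = - \frac{9}{8} + \frac{1}{8} \cdot 28 = - \frac{9}{8} + \frac{7}{2} = \frac{19}{8}$)
$I{\left(l \right)} = \frac{19}{8}$
$z = \frac{2551976}{650301}$ ($z = 4 \left(\frac{404}{933} - \frac{382}{-697}\right) = 4 \left(404 \cdot \frac{1}{933} - - \frac{382}{697}\right) = 4 \left(\frac{404}{933} + \frac{382}{697}\right) = 4 \cdot \frac{637994}{650301} = \frac{2551976}{650301} \approx 3.9243$)
$q{\left(C \right)} = \frac{2551976}{650301 C}$
$I{\left(-2080 \right)} - q{\left(130 \right)} = \frac{19}{8} - \frac{2551976}{650301 \cdot 130} = \frac{19}{8} - \frac{2551976}{650301} \cdot \frac{1}{130} = \frac{19}{8} - \frac{1275988}{42269565} = \frac{792913831}{338156520}$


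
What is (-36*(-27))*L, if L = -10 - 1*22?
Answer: -31104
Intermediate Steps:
L = -32 (L = -10 - 22 = -32)
(-36*(-27))*L = -36*(-27)*(-32) = 972*(-32) = -31104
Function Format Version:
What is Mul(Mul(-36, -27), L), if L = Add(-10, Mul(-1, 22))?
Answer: -31104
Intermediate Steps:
L = -32 (L = Add(-10, -22) = -32)
Mul(Mul(-36, -27), L) = Mul(Mul(-36, -27), -32) = Mul(972, -32) = -31104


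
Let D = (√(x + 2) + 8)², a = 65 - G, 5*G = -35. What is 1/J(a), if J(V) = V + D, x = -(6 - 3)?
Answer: 135/18481 - 16*I/18481 ≈ 0.0073048 - 0.00086575*I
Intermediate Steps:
G = -7 (G = (⅕)*(-35) = -7)
x = -3 (x = -1*3 = -3)
a = 72 (a = 65 - 1*(-7) = 65 + 7 = 72)
D = (8 + I)² (D = (√(-3 + 2) + 8)² = (√(-1) + 8)² = (I + 8)² = (8 + I)² ≈ 63.0 + 16.0*I)
J(V) = V + (8 + I)²
1/J(a) = 1/(72 + (8 + I)²)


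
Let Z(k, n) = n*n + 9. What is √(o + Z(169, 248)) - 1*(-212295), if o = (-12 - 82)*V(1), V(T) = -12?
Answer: 212295 + √62641 ≈ 2.1255e+5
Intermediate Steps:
Z(k, n) = 9 + n² (Z(k, n) = n² + 9 = 9 + n²)
o = 1128 (o = (-12 - 82)*(-12) = -94*(-12) = 1128)
√(o + Z(169, 248)) - 1*(-212295) = √(1128 + (9 + 248²)) - 1*(-212295) = √(1128 + (9 + 61504)) + 212295 = √(1128 + 61513) + 212295 = √62641 + 212295 = 212295 + √62641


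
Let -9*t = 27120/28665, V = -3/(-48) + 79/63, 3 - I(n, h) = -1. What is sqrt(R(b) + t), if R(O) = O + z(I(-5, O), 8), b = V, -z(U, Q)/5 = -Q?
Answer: sqrt(442287417)/3276 ≈ 6.4196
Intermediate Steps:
I(n, h) = 4 (I(n, h) = 3 - 1*(-1) = 3 + 1 = 4)
z(U, Q) = 5*Q (z(U, Q) = -(-5)*Q = 5*Q)
V = 1327/1008 (V = -3*(-1/48) + 79*(1/63) = 1/16 + 79/63 = 1327/1008 ≈ 1.3165)
t = -1808/17199 (t = -9040/(3*28665) = -1/9*1808/1911 = -1808/17199 ≈ -0.10512)
b = 1327/1008 ≈ 1.3165
R(O) = 40 + O (R(O) = O + 5*8 = O + 40 = 40 + O)
sqrt(R(b) + t) = sqrt((40 + 1327/1008) - 1808/17199) = sqrt(41647/1008 - 1808/17199) = sqrt(11340703/275184) = sqrt(442287417)/3276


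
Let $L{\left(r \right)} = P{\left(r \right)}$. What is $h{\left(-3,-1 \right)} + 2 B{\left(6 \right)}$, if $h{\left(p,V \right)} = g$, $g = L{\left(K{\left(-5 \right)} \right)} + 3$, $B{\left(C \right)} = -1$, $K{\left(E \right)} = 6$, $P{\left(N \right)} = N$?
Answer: $7$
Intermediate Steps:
$L{\left(r \right)} = r$
$g = 9$ ($g = 6 + 3 = 9$)
$h{\left(p,V \right)} = 9$
$h{\left(-3,-1 \right)} + 2 B{\left(6 \right)} = 9 + 2 \left(-1\right) = 9 - 2 = 7$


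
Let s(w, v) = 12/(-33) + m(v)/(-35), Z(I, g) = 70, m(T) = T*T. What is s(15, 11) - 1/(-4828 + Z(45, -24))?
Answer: -6998633/1831830 ≈ -3.8206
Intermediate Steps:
m(T) = T²
s(w, v) = -4/11 - v²/35 (s(w, v) = 12/(-33) + v²/(-35) = 12*(-1/33) + v²*(-1/35) = -4/11 - v²/35)
s(15, 11) - 1/(-4828 + Z(45, -24)) = (-4/11 - 1/35*11²) - 1/(-4828 + 70) = (-4/11 - 1/35*121) - 1/(-4758) = (-4/11 - 121/35) - 1*(-1/4758) = -1471/385 + 1/4758 = -6998633/1831830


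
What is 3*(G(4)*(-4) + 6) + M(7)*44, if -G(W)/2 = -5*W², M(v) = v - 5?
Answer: -1814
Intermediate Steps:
M(v) = -5 + v
G(W) = 10*W² (G(W) = -(-10)*W² = 10*W²)
3*(G(4)*(-4) + 6) + M(7)*44 = 3*((10*4²)*(-4) + 6) + (-5 + 7)*44 = 3*((10*16)*(-4) + 6) + 2*44 = 3*(160*(-4) + 6) + 88 = 3*(-640 + 6) + 88 = 3*(-634) + 88 = -1902 + 88 = -1814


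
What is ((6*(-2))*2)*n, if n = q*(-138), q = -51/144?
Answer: -1173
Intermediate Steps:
q = -17/48 (q = -51*1/144 = -17/48 ≈ -0.35417)
n = 391/8 (n = -17/48*(-138) = 391/8 ≈ 48.875)
((6*(-2))*2)*n = ((6*(-2))*2)*(391/8) = -12*2*(391/8) = -24*391/8 = -1173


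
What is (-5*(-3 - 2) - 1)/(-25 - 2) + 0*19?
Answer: -8/9 ≈ -0.88889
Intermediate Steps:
(-5*(-3 - 2) - 1)/(-25 - 2) + 0*19 = (-5*(-5) - 1)/(-27) + 0 = (25 - 1)*(-1/27) + 0 = 24*(-1/27) + 0 = -8/9 + 0 = -8/9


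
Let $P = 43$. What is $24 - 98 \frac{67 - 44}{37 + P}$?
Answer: $- \frac{167}{40} \approx -4.175$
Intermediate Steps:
$24 - 98 \frac{67 - 44}{37 + P} = 24 - 98 \frac{67 - 44}{37 + 43} = 24 - 98 \cdot \frac{23}{80} = 24 - 98 \cdot 23 \cdot \frac{1}{80} = 24 - \frac{1127}{40} = - \frac{167}{40}$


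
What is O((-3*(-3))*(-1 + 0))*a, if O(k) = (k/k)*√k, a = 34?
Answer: 102*I ≈ 102.0*I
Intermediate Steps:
O(k) = √k (O(k) = 1*√k = √k)
O((-3*(-3))*(-1 + 0))*a = √((-3*(-3))*(-1 + 0))*34 = √(9*(-1))*34 = √(-9)*34 = (3*I)*34 = 102*I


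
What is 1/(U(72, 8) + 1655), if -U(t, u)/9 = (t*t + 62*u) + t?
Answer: -1/50113 ≈ -1.9955e-5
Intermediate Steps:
U(t, u) = -558*u - 9*t - 9*t² (U(t, u) = -9*((t*t + 62*u) + t) = -9*((t² + 62*u) + t) = -9*(t + t² + 62*u) = -558*u - 9*t - 9*t²)
1/(U(72, 8) + 1655) = 1/((-558*8 - 9*72 - 9*72²) + 1655) = 1/((-4464 - 648 - 9*5184) + 1655) = 1/((-4464 - 648 - 46656) + 1655) = 1/(-51768 + 1655) = 1/(-50113) = -1/50113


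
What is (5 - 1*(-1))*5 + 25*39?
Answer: 1005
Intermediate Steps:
(5 - 1*(-1))*5 + 25*39 = (5 + 1)*5 + 975 = 6*5 + 975 = 30 + 975 = 1005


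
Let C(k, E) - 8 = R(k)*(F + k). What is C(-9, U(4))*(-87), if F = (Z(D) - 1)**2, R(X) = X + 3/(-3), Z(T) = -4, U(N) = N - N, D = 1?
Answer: 13224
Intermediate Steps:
U(N) = 0
R(X) = -1 + X (R(X) = X + 3*(-1/3) = X - 1 = -1 + X)
F = 25 (F = (-4 - 1)**2 = (-5)**2 = 25)
C(k, E) = 8 + (-1 + k)*(25 + k)
C(-9, U(4))*(-87) = (-17 + (-9)**2 + 24*(-9))*(-87) = (-17 + 81 - 216)*(-87) = -152*(-87) = 13224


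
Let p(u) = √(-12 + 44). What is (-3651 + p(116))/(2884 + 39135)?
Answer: -3651/42019 + 4*√2/42019 ≈ -0.086755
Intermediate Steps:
p(u) = 4*√2 (p(u) = √32 = 4*√2)
(-3651 + p(116))/(2884 + 39135) = (-3651 + 4*√2)/(2884 + 39135) = (-3651 + 4*√2)/42019 = (-3651 + 4*√2)*(1/42019) = -3651/42019 + 4*√2/42019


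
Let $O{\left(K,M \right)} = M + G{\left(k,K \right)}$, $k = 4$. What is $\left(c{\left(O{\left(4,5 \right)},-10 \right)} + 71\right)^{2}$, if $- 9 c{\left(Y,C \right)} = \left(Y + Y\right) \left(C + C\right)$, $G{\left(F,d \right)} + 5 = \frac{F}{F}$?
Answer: $\frac{461041}{81} \approx 5691.9$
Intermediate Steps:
$G{\left(F,d \right)} = -4$ ($G{\left(F,d \right)} = -5 + \frac{F}{F} = -5 + 1 = -4$)
$O{\left(K,M \right)} = -4 + M$ ($O{\left(K,M \right)} = M - 4 = -4 + M$)
$c{\left(Y,C \right)} = - \frac{4 C Y}{9}$ ($c{\left(Y,C \right)} = - \frac{\left(Y + Y\right) \left(C + C\right)}{9} = - \frac{2 Y 2 C}{9} = - \frac{4 C Y}{9}$)
$\left(c{\left(O{\left(4,5 \right)},-10 \right)} + 71\right)^{2} = \left(\left(- \frac{4}{9}\right) \left(-10\right) \left(-4 + 5\right) + 71\right)^{2} = \left(\left(- \frac{4}{9}\right) \left(-10\right) 1 + 71\right)^{2} = \left(\frac{40}{9} + 71\right)^{2} = \left(\frac{679}{9}\right)^{2} = \frac{461041}{81}$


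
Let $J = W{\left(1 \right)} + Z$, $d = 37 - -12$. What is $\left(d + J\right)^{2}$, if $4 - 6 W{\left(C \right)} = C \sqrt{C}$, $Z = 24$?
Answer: $\frac{21609}{4} \approx 5402.3$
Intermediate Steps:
$W{\left(C \right)} = \frac{2}{3} - \frac{C^{\frac{3}{2}}}{6}$ ($W{\left(C \right)} = \frac{2}{3} - \frac{C \sqrt{C}}{6} = \frac{2}{3} - \frac{C^{\frac{3}{2}}}{6}$)
$d = 49$ ($d = 37 + 12 = 49$)
$J = \frac{49}{2}$ ($J = \left(\frac{2}{3} - \frac{1^{\frac{3}{2}}}{6}\right) + 24 = \left(\frac{2}{3} - \frac{1}{6}\right) + 24 = \frac{1}{2} + 24 = \frac{49}{2} \approx 24.5$)
$\left(d + J\right)^{2} = \left(49 + \frac{49}{2}\right)^{2} = \left(\frac{147}{2}\right)^{2} = \frac{21609}{4}$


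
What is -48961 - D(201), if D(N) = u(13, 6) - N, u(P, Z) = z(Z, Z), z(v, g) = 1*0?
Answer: -48760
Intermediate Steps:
z(v, g) = 0
u(P, Z) = 0
D(N) = -N (D(N) = 0 - N = -N)
-48961 - D(201) = -48961 - (-1)*201 = -48961 - 1*(-201) = -48961 + 201 = -48760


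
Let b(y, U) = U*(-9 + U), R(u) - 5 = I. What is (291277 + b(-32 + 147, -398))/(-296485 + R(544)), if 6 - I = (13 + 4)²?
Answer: -453263/296763 ≈ -1.5274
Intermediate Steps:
I = -283 (I = 6 - (13 + 4)² = 6 - 1*17² = 6 - 1*289 = 6 - 289 = -283)
R(u) = -278 (R(u) = 5 - 283 = -278)
(291277 + b(-32 + 147, -398))/(-296485 + R(544)) = (291277 - 398*(-9 - 398))/(-296485 - 278) = (291277 - 398*(-407))/(-296763) = (291277 + 161986)*(-1/296763) = 453263*(-1/296763) = -453263/296763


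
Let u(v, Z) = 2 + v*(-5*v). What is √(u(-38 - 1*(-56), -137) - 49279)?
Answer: I*√50897 ≈ 225.6*I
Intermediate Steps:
u(v, Z) = 2 - 5*v²
√(u(-38 - 1*(-56), -137) - 49279) = √((2 - 5*(-38 - 1*(-56))²) - 49279) = √((2 - 5*(-38 + 56)²) - 49279) = √((2 - 5*18²) - 49279) = √((2 - 5*324) - 49279) = √((2 - 1620) - 49279) = √(-1618 - 49279) = √(-50897) = I*√50897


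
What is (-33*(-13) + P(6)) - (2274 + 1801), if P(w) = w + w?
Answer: -3634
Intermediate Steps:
P(w) = 2*w
(-33*(-13) + P(6)) - (2274 + 1801) = (-33*(-13) + 2*6) - (2274 + 1801) = (429 + 12) - 1*4075 = 441 - 4075 = -3634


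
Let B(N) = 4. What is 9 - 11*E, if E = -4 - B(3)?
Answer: 97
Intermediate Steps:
E = -8 (E = -4 - 1*4 = -4 - 4 = -8)
9 - 11*E = 9 - 11*(-8) = 9 + 88 = 97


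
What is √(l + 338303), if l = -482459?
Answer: 2*I*√36039 ≈ 379.68*I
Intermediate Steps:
√(l + 338303) = √(-482459 + 338303) = √(-144156) = 2*I*√36039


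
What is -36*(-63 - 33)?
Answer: 3456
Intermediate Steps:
-36*(-63 - 33) = -36*(-96) = 3456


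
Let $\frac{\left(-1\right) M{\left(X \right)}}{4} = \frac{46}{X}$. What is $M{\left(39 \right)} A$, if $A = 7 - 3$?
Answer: $- \frac{736}{39} \approx -18.872$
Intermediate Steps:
$M{\left(X \right)} = - \frac{184}{X}$ ($M{\left(X \right)} = - 4 \frac{46}{X} = - \frac{184}{X}$)
$A = 4$
$M{\left(39 \right)} A = - \frac{184}{39} \cdot 4 = \left(-184\right) \frac{1}{39} \cdot 4 = \left(- \frac{184}{39}\right) 4 = - \frac{736}{39}$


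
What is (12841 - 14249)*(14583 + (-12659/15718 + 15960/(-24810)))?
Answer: -133437895549376/6499393 ≈ -2.0531e+7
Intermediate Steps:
(12841 - 14249)*(14583 + (-12659/15718 + 15960/(-24810))) = -1408*(14583 + (-12659*1/15718 + 15960*(-1/24810))) = -1408*(14583 + (-12659/15718 - 532/827)) = -1408*(14583 - 18830969/12998786) = -1408*189542465269/12998786 = -133437895549376/6499393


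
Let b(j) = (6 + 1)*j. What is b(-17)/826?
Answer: -17/118 ≈ -0.14407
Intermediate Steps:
b(j) = 7*j
b(-17)/826 = (7*(-17))/826 = -119*1/826 = -17/118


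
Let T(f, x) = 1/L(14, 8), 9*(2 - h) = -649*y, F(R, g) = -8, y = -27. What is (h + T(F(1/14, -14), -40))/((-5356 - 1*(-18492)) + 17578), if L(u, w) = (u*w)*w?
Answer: -1742719/27519744 ≈ -0.063326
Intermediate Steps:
h = -1945 (h = 2 - (-649)*(-27)/9 = 2 - ⅑*17523 = 2 - 1947 = -1945)
L(u, w) = u*w²
T(f, x) = 1/896 (T(f, x) = 1/(14*8²) = 1/(14*64) = 1/896)
(h + T(F(1/14, -14), -40))/((-5356 - 1*(-18492)) + 17578) = (-1945 + 1/896)/((-5356 - 1*(-18492)) + 17578) = -1742719/(896*((-5356 + 18492) + 17578)) = -1742719/(896*(13136 + 17578)) = -1742719/896/30714 = -1742719/896*1/30714 = -1742719/27519744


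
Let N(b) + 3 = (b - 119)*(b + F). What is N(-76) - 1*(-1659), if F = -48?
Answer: 25836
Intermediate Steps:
N(b) = -3 + (-119 + b)*(-48 + b) (N(b) = -3 + (b - 119)*(b - 48) = -3 + (-119 + b)*(-48 + b))
N(-76) - 1*(-1659) = (5709 + (-76)² - 167*(-76)) - 1*(-1659) = (5709 + 5776 + 12692) + 1659 = 24177 + 1659 = 25836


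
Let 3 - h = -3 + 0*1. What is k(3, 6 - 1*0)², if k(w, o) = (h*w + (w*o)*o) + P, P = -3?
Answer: 15129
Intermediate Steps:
h = 6 (h = 3 - (-3 + 0*1) = 3 - (-3 + 0) = 3 - 1*(-3) = 3 + 3 = 6)
k(w, o) = -3 + 6*w + w*o² (k(w, o) = (6*w + (w*o)*o) - 3 = (6*w + (o*w)*o) - 3 = (6*w + w*o²) - 3 = -3 + 6*w + w*o²)
k(3, 6 - 1*0)² = (-3 + 6*3 + 3*(6 - 1*0)²)² = (-3 + 18 + 3*(6 + 0)²)² = (-3 + 18 + 3*6²)² = (-3 + 18 + 3*36)² = (-3 + 18 + 108)² = 123² = 15129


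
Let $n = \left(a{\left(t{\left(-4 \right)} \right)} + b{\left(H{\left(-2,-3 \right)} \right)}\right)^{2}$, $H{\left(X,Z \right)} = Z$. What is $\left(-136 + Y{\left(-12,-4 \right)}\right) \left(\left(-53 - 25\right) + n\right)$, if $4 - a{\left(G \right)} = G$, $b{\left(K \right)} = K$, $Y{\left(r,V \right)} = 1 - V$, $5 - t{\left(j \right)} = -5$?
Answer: $-393$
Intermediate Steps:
$t{\left(j \right)} = 10$ ($t{\left(j \right)} = 5 - -5 = 5 + 5 = 10$)
$a{\left(G \right)} = 4 - G$
$n = 81$ ($n = \left(\left(4 - 10\right) - 3\right)^{2} = \left(-6 - 3\right)^{2} = \left(-9\right)^{2} = 81$)
$\left(-136 + Y{\left(-12,-4 \right)}\right) \left(\left(-53 - 25\right) + n\right) = \left(-136 + \left(1 - -4\right)\right) \left(\left(-53 - 25\right) + 81\right) = \left(-136 + \left(1 + 4\right)\right) \left(-78 + 81\right) = \left(-136 + 5\right) 3 = \left(-131\right) 3 = -393$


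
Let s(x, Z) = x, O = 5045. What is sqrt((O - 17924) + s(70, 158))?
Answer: I*sqrt(12809) ≈ 113.18*I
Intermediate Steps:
sqrt((O - 17924) + s(70, 158)) = sqrt((5045 - 17924) + 70) = sqrt(-12879 + 70) = sqrt(-12809) = I*sqrt(12809)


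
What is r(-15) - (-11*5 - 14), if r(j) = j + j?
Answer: 39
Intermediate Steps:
r(j) = 2*j
r(-15) - (-11*5 - 14) = 2*(-15) - (-11*5 - 14) = -30 - (-55 - 14) = -30 - 1*(-69) = -30 + 69 = 39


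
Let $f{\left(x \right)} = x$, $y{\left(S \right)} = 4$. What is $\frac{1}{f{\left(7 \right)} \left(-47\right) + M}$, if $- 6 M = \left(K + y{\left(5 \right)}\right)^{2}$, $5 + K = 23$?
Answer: $- \frac{3}{1229} \approx -0.002441$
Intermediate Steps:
$K = 18$ ($K = -5 + 23 = 18$)
$M = - \frac{242}{3}$ ($M = - \frac{\left(18 + 4\right)^{2}}{6} = - \frac{22^{2}}{6} = \left(- \frac{1}{6}\right) 484 = - \frac{242}{3} \approx -80.667$)
$\frac{1}{f{\left(7 \right)} \left(-47\right) + M} = \frac{1}{7 \left(-47\right) - \frac{242}{3}} = \frac{1}{-329 - \frac{242}{3}} = \frac{1}{- \frac{1229}{3}} = - \frac{3}{1229}$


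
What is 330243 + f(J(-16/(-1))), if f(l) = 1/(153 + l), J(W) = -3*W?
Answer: 34675516/105 ≈ 3.3024e+5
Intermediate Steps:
330243 + f(J(-16/(-1))) = 330243 + 1/(153 - (-48)/(-1)) = 330243 + 1/(153 - (-48)*(-1)) = 330243 + 1/(153 - 3*16) = 330243 + 1/(153 - 48) = 330243 + 1/105 = 34675516/105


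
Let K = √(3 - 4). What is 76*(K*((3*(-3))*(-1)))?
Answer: 684*I ≈ 684.0*I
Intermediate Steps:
K = I (K = √(-1) = I ≈ 1.0*I)
76*(K*((3*(-3))*(-1))) = 76*(I*((3*(-3))*(-1))) = 76*(I*(-9*(-1))) = 76*(I*9) = 76*(9*I) = 684*I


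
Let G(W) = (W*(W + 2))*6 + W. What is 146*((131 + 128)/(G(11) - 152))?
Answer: 37814/717 ≈ 52.739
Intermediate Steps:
G(W) = W + 6*W*(2 + W) (G(W) = (W*(2 + W))*6 + W = 6*W*(2 + W) + W = W + 6*W*(2 + W))
146*((131 + 128)/(G(11) - 152)) = 146*((131 + 128)/(11*(13 + 6*11) - 152)) = 146*(259/(11*(13 + 66) - 152)) = 146*(259/(11*79 - 152)) = 146*(259/(869 - 152)) = 146*(259/717) = 37814/717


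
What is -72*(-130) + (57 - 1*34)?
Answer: 9383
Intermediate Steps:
-72*(-130) + (57 - 1*34) = 9360 + (57 - 34) = 9360 + 23 = 9383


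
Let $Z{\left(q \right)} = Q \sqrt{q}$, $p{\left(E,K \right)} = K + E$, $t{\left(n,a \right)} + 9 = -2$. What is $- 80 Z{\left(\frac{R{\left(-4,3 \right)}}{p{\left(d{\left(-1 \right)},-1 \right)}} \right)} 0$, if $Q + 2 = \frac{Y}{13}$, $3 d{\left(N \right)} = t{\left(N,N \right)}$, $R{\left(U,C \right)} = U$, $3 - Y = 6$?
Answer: $0$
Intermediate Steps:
$Y = -3$ ($Y = 3 - 6 = -3$)
$t{\left(n,a \right)} = -11$ ($t{\left(n,a \right)} = -9 - 2 = -11$)
$d{\left(N \right)} = - \frac{11}{3}$ ($d{\left(N \right)} = \frac{1}{3} \left(-11\right) = - \frac{11}{3}$)
$p{\left(E,K \right)} = E + K$
$Q = - \frac{29}{13}$ ($Q = -2 - \frac{3}{13} = - \frac{29}{13} \approx -2.2308$)
$Z{\left(q \right)} = - \frac{29 \sqrt{q}}{13}$
$- 80 Z{\left(\frac{R{\left(-4,3 \right)}}{p{\left(d{\left(-1 \right)},-1 \right)}} \right)} 0 = - 80 - \frac{29 \sqrt{- \frac{4}{- \frac{11}{3} - 1}}}{13} \cdot 0 = - 80 - \frac{29 \sqrt{- \frac{4}{- \frac{14}{3}}}}{13} \cdot 0 = - 80 - \frac{29 \sqrt{\left(-4\right) \left(- \frac{3}{14}\right)}}{13} \cdot 0 = - 80 - \frac{29 \sqrt{\frac{6}{7}}}{13} \cdot 0 = - 80 - \frac{29 \frac{\sqrt{42}}{7}}{13} \cdot 0 = - 80 - \frac{29 \sqrt{42}}{91} \cdot 0 = \left(-80\right) 0 = 0$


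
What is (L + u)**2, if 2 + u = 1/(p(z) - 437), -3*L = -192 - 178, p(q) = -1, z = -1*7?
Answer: 2824178449/191844 ≈ 14721.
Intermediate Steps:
z = -7
L = 370/3 (L = -(-192 - 178)/3 = -1/3*(-370) = 370/3 ≈ 123.33)
u = -877/438 (u = -2 + 1/(-1 - 437) = -2 + 1/(-438) = -2 - 1/438 = -877/438 ≈ -2.0023)
(L + u)**2 = (370/3 - 877/438)**2 = (53143/438)**2 = 2824178449/191844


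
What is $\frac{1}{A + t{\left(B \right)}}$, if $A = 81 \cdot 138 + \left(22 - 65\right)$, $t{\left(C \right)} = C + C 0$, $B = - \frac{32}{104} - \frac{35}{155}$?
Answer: $\frac{403}{4487190} \approx 8.9811 \cdot 10^{-5}$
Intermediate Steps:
$B = - \frac{215}{403}$ ($B = \left(-32\right) \frac{1}{104} - \frac{7}{31} = - \frac{4}{13} - \frac{7}{31} = - \frac{215}{403} \approx -0.5335$)
$t{\left(C \right)} = C$ ($t{\left(C \right)} = C + 0 = C$)
$A = 11135$ ($A = 11178 - 43 = 11135$)
$\frac{1}{A + t{\left(B \right)}} = \frac{1}{11135 - \frac{215}{403}} = \frac{1}{\frac{4487190}{403}} = \frac{403}{4487190}$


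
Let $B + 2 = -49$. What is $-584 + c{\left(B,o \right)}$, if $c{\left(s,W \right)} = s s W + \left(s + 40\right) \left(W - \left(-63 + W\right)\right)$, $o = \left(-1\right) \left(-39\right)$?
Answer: $100162$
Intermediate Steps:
$B = -51$ ($B = -2 - 49 = -51$)
$o = 39$
$c{\left(s,W \right)} = 2520 + 63 s + W s^{2}$ ($c{\left(s,W \right)} = s^{2} W + \left(40 + s\right) 63 = W s^{2} + \left(2520 + 63 s\right) = 2520 + 63 s + W s^{2}$)
$-584 + c{\left(B,o \right)} = -584 + \left(2520 + 63 \left(-51\right) + 39 \left(-51\right)^{2}\right) = -584 + \left(2520 - 3213 + 39 \cdot 2601\right) = -584 + \left(2520 - 3213 + 101439\right) = -584 + 100746 = 100162$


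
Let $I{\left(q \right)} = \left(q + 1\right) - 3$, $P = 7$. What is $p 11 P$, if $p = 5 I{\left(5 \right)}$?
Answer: $1155$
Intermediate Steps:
$I{\left(q \right)} = -2 + q$ ($I{\left(q \right)} = \left(1 + q\right) - 3 = -2 + q$)
$p = 15$ ($p = 5 \left(-2 + 5\right) = 5 \cdot 3 = 15$)
$p 11 P = 15 \cdot 11 \cdot 7 = 15 \cdot 77 = 1155$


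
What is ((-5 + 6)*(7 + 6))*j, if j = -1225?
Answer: -15925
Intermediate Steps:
((-5 + 6)*(7 + 6))*j = ((-5 + 6)*(7 + 6))*(-1225) = (1*13)*(-1225) = 13*(-1225) = -15925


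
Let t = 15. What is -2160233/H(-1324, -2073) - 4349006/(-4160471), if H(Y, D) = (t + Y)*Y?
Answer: -29597038103/147154670564 ≈ -0.20113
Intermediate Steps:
H(Y, D) = Y*(15 + Y) (H(Y, D) = (15 + Y)*Y = Y*(15 + Y))
-2160233/H(-1324, -2073) - 4349006/(-4160471) = -2160233*(-1/(1324*(15 - 1324))) - 4349006/(-4160471) = -2160233/((-1324*(-1309))) - 4349006*(-1/4160471) = -2160233/1733116 + 4349006/4160471 = -29597038103/147154670564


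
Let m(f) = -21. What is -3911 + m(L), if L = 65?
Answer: -3932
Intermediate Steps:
-3911 + m(L) = -3911 - 21 = -3932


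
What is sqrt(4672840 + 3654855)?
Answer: sqrt(8327695) ≈ 2885.8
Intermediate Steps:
sqrt(4672840 + 3654855) = sqrt(8327695)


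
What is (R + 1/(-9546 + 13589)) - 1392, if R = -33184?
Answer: -139790767/4043 ≈ -34576.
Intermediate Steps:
(R + 1/(-9546 + 13589)) - 1392 = (-33184 + 1/(-9546 + 13589)) - 1392 = (-33184 + 1/4043) - 1392 = -134162911/4043 - 1392 = -139790767/4043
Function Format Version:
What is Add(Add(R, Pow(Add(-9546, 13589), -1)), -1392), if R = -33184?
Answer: Rational(-139790767, 4043) ≈ -34576.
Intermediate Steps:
Add(Add(R, Pow(Add(-9546, 13589), -1)), -1392) = Add(Add(-33184, Pow(Add(-9546, 13589), -1)), -1392) = Add(Add(-33184, Pow(4043, -1)), -1392) = Add(Add(-33184, Rational(1, 4043)), -1392) = Add(Rational(-134162911, 4043), -1392) = Rational(-139790767, 4043)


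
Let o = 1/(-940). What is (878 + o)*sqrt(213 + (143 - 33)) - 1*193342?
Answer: -193342 + 825319*sqrt(323)/940 ≈ -1.7756e+5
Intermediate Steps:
o = -1/940 ≈ -0.0010638
(878 + o)*sqrt(213 + (143 - 33)) - 1*193342 = (878 - 1/940)*sqrt(213 + (143 - 33)) - 1*193342 = 825319*sqrt(213 + 110)/940 - 193342 = 825319*sqrt(323)/940 - 193342 = -193342 + 825319*sqrt(323)/940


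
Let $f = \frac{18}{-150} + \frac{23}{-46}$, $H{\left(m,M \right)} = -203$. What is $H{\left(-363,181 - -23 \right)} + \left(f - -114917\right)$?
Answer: $\frac{5735669}{50} \approx 1.1471 \cdot 10^{5}$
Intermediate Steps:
$f = - \frac{31}{50}$ ($f = 18 \left(- \frac{1}{150}\right) + 23 \left(- \frac{1}{46}\right) = - \frac{3}{25} - \frac{1}{2} = - \frac{31}{50} \approx -0.62$)
$H{\left(-363,181 - -23 \right)} + \left(f - -114917\right) = -203 - - \frac{5745819}{50} = -203 + \left(- \frac{31}{50} + 114917\right) = -203 + \frac{5745819}{50} = \frac{5735669}{50}$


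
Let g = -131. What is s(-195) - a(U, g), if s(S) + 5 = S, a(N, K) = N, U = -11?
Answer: -189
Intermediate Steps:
s(S) = -5 + S
s(-195) - a(U, g) = (-5 - 195) - 1*(-11) = -200 + 11 = -189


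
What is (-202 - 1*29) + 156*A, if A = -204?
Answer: -32055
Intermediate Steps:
(-202 - 1*29) + 156*A = (-202 - 1*29) + 156*(-204) = (-202 - 29) - 31824 = -231 - 31824 = -32055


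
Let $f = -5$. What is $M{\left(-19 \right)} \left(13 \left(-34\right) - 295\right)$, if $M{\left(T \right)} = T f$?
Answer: $-70015$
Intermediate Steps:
$M{\left(T \right)} = - 5 T$ ($M{\left(T \right)} = T \left(-5\right) = - 5 T$)
$M{\left(-19 \right)} \left(13 \left(-34\right) - 295\right) = \left(-5\right) \left(-19\right) \left(13 \left(-34\right) - 295\right) = 95 \left(-442 - 295\right) = 95 \left(-737\right) = -70015$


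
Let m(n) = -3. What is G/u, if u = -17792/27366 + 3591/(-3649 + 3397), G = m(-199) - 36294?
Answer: 1986607404/815515 ≈ 2436.0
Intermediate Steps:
G = -36297 (G = -3 - 36294 = -36297)
u = -815515/54732 (u = -17792*1/27366 + 3591/(-252) = -8896/13683 + 3591*(-1/252) = -8896/13683 - 57/4 = -815515/54732 ≈ -14.900)
G/u = -36297/(-815515/54732) = -36297*(-54732/815515) = 1986607404/815515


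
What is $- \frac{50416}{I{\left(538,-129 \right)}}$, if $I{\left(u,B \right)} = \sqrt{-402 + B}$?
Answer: $\frac{50416 i \sqrt{59}}{177} \approx 2187.9 i$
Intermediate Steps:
$- \frac{50416}{I{\left(538,-129 \right)}} = - \frac{50416}{\sqrt{-402 - 129}} = - \frac{50416}{\sqrt{-531}} = - \frac{50416}{3 i \sqrt{59}} = - 50416 \left(- \frac{i \sqrt{59}}{177}\right) = - \frac{\left(-50416\right) i \sqrt{59}}{177} = \frac{50416 i \sqrt{59}}{177}$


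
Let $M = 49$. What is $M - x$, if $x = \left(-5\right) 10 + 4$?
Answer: $95$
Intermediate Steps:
$x = -46$ ($x = -50 + 4 = -46$)
$M - x = 49 - -46 = 49 + 46 = 95$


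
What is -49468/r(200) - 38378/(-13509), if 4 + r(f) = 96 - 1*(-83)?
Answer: -661547062/2364075 ≈ -279.83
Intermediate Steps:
r(f) = 175 (r(f) = -4 + (96 - 1*(-83)) = -4 + (96 + 83) = -4 + 179 = 175)
-49468/r(200) - 38378/(-13509) = -49468/175 - 38378/(-13509) = -49468*1/175 - 38378*(-1/13509) = -49468/175 + 38378/13509 = -661547062/2364075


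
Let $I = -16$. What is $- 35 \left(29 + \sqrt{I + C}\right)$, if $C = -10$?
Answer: $-1015 - 35 i \sqrt{26} \approx -1015.0 - 178.47 i$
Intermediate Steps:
$- 35 \left(29 + \sqrt{I + C}\right) = - 35 \left(29 + \sqrt{-16 - 10}\right) = - 35 \left(29 + \sqrt{-26}\right) = - 35 \left(29 + i \sqrt{26}\right) = -1015 - 35 i \sqrt{26}$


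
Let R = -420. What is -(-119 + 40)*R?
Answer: -33180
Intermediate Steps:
-(-119 + 40)*R = -(-119 + 40)*(-420) = -(-79)*(-420) = -1*33180 = -33180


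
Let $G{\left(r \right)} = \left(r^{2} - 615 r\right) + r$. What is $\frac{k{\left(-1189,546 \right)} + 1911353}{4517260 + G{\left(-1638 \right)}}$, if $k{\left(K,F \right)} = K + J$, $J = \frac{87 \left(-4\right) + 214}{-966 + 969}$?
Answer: $\frac{2865179}{12309054} \approx 0.23277$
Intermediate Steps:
$J = - \frac{134}{3}$ ($J = \frac{-348 + 214}{3} = \left(-134\right) \frac{1}{3} = - \frac{134}{3} \approx -44.667$)
$G{\left(r \right)} = r^{2} - 614 r$
$k{\left(K,F \right)} = - \frac{134}{3} + K$ ($k{\left(K,F \right)} = K - \frac{134}{3} = - \frac{134}{3} + K$)
$\frac{k{\left(-1189,546 \right)} + 1911353}{4517260 + G{\left(-1638 \right)}} = \frac{\left(- \frac{134}{3} - 1189\right) + 1911353}{4517260 - 1638 \left(-614 - 1638\right)} = \frac{- \frac{3701}{3} + 1911353}{4517260 - -3688776} = \frac{5730358}{3 \left(4517260 + 3688776\right)} = \frac{5730358}{3 \cdot 8206036} = \frac{5730358}{3} \cdot \frac{1}{8206036} = \frac{2865179}{12309054}$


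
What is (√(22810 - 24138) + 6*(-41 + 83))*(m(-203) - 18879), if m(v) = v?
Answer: -4808664 - 76328*I*√83 ≈ -4.8087e+6 - 6.9538e+5*I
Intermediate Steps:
(√(22810 - 24138) + 6*(-41 + 83))*(m(-203) - 18879) = (√(22810 - 24138) + 6*(-41 + 83))*(-203 - 18879) = (√(-1328) + 6*42)*(-19082) = (4*I*√83 + 252)*(-19082) = (252 + 4*I*√83)*(-19082) = -4808664 - 76328*I*√83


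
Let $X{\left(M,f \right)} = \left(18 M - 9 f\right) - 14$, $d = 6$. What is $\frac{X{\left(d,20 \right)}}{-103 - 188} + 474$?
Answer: $\frac{138020}{291} \approx 474.3$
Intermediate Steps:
$X{\left(M,f \right)} = -14 - 9 f + 18 M$ ($X{\left(M,f \right)} = \left(- 9 f + 18 M\right) - 14 = -14 - 9 f + 18 M$)
$\frac{X{\left(d,20 \right)}}{-103 - 188} + 474 = \frac{-14 - 180 + 18 \cdot 6}{-103 - 188} + 474 = \frac{-14 - 180 + 108}{-291} + 474 = \left(- \frac{1}{291}\right) \left(-86\right) + 474 = \frac{86}{291} + 474 = \frac{138020}{291}$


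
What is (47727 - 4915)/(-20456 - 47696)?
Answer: -1529/2434 ≈ -0.62818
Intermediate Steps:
(47727 - 4915)/(-20456 - 47696) = 42812/(-68152) = 42812*(-1/68152) = -1529/2434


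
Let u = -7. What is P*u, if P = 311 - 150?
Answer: -1127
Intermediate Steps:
P = 161
P*u = 161*(-7) = -1127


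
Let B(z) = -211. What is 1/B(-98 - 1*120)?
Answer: -1/211 ≈ -0.0047393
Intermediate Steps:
1/B(-98 - 1*120) = 1/(-211) = -1/211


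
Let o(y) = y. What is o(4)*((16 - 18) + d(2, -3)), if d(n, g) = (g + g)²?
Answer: 136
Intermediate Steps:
d(n, g) = 4*g² (d(n, g) = (2*g)² = 4*g²)
o(4)*((16 - 18) + d(2, -3)) = 4*((16 - 18) + 4*(-3)²) = 4*(-2 + 4*9) = 4*(-2 + 36) = 4*34 = 136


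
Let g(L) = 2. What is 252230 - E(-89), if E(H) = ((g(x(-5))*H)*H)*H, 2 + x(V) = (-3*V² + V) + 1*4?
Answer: 1662168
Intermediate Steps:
x(V) = 2 + V - 3*V² (x(V) = -2 + ((-3*V² + V) + 1*4) = -2 + ((V - 3*V²) + 4) = -2 + (4 + V - 3*V²) = 2 + V - 3*V²)
E(H) = 2*H³ (E(H) = ((2*H)*H)*H = (2*H²)*H = 2*H³)
252230 - E(-89) = 252230 - 2*(-89)³ = 252230 - 2*(-704969) = 252230 - 1*(-1409938) = 252230 + 1409938 = 1662168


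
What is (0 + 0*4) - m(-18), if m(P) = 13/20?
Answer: -13/20 ≈ -0.65000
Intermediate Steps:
m(P) = 13/20 (m(P) = 13*(1/20) = 13/20)
(0 + 0*4) - m(-18) = (0 + 0*4) - 1*13/20 = (0 + 0) - 13/20 = 0 - 13/20 = -13/20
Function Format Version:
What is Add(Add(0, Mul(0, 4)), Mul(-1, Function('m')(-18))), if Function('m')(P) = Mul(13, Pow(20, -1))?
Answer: Rational(-13, 20) ≈ -0.65000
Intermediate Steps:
Function('m')(P) = Rational(13, 20) (Function('m')(P) = Mul(13, Rational(1, 20)) = Rational(13, 20))
Add(Add(0, Mul(0, 4)), Mul(-1, Function('m')(-18))) = Add(Add(0, Mul(0, 4)), Mul(-1, Rational(13, 20))) = Add(Add(0, 0), Rational(-13, 20)) = Add(0, Rational(-13, 20)) = Rational(-13, 20)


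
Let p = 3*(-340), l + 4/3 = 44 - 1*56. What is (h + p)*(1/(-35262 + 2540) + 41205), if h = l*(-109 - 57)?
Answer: 2413474916110/49083 ≈ 4.9171e+7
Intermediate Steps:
l = -40/3 (l = -4/3 + (44 - 1*56) = -4/3 + (44 - 56) = -4/3 - 12 = -40/3 ≈ -13.333)
p = -1020
h = 6640/3 (h = -40*(-109 - 57)/3 = -40/3*(-166) = 6640/3 ≈ 2213.3)
(h + p)*(1/(-35262 + 2540) + 41205) = (6640/3 - 1020)*(1/(-35262 + 2540) + 41205) = 3580*(1/(-32722) + 41205)/3 = 3580*(-1/32722 + 41205)/3 = (3580/3)*(1348310009/32722) = 2413474916110/49083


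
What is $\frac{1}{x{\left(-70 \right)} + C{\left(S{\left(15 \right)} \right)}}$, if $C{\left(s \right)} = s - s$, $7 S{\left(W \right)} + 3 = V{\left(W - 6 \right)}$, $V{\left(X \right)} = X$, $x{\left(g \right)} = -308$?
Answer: $- \frac{1}{308} \approx -0.0032468$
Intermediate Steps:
$S{\left(W \right)} = - \frac{9}{7} + \frac{W}{7}$ ($S{\left(W \right)} = - \frac{3}{7} + \frac{W - 6}{7} = - \frac{3}{7} + \frac{-6 + W}{7} = - \frac{3}{7} + \left(- \frac{6}{7} + \frac{W}{7}\right) = - \frac{9}{7} + \frac{W}{7}$)
$C{\left(s \right)} = 0$
$\frac{1}{x{\left(-70 \right)} + C{\left(S{\left(15 \right)} \right)}} = \frac{1}{-308 + 0} = \frac{1}{-308} = - \frac{1}{308}$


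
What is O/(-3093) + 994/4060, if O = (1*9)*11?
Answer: 63631/298990 ≈ 0.21282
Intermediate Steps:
O = 99 (O = 9*11 = 99)
O/(-3093) + 994/4060 = 99/(-3093) + 994/4060 = 99*(-1/3093) + 994*(1/4060) = -33/1031 + 71/290 = 63631/298990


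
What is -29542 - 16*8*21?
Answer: -32230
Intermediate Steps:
-29542 - 16*8*21 = -29542 - 128*21 = -29542 - 1*2688 = -29542 - 2688 = -32230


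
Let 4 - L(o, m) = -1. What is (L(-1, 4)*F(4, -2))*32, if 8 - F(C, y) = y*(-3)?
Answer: 320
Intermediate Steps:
L(o, m) = 5 (L(o, m) = 4 - 1*(-1) = 4 + 1 = 5)
F(C, y) = 8 + 3*y (F(C, y) = 8 - y*(-3) = 8 - (-3)*y = 8 + 3*y)
(L(-1, 4)*F(4, -2))*32 = (5*(8 + 3*(-2)))*32 = (5*(8 - 6))*32 = (5*2)*32 = 10*32 = 320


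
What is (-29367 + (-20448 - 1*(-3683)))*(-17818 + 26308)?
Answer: -391660680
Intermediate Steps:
(-29367 + (-20448 - 1*(-3683)))*(-17818 + 26308) = (-29367 + (-20448 + 3683))*8490 = (-29367 - 16765)*8490 = -46132*8490 = -391660680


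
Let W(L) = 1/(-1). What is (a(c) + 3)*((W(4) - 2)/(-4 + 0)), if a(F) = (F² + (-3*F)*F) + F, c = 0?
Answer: 9/4 ≈ 2.2500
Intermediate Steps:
W(L) = -1
a(F) = F - 2*F² (a(F) = (F² - 3*F²) + F = -2*F² + F = F - 2*F²)
(a(c) + 3)*((W(4) - 2)/(-4 + 0)) = (0*(1 - 2*0) + 3)*((-1 - 2)/(-4 + 0)) = (0*(1 + 0) + 3)*(-3/(-4)) = (0*1 + 3)*(-3*(-¼)) = (0 + 3)*(¾) = 3*(¾) = 9/4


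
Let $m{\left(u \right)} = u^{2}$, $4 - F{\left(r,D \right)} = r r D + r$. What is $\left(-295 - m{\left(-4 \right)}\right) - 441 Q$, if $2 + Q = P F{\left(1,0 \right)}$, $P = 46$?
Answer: $-60287$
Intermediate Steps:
$F{\left(r,D \right)} = 4 - r - D r^{2}$ ($F{\left(r,D \right)} = 4 - \left(r r D + r\right) = 4 - \left(r^{2} D + r\right) = 4 - \left(D r^{2} + r\right) = 4 - \left(r + D r^{2}\right) = 4 - r - D r^{2}$)
$Q = 136$ ($Q = -2 + 46 \left(4 - 1 - 0 \cdot 1^{2}\right) = -2 + 46 \left(4 - 1 - 0 \cdot 1\right) = -2 + 46 \left(4 - 1 + 0\right) = -2 + 46 \cdot 3 = -2 + 138 = 136$)
$\left(-295 - m{\left(-4 \right)}\right) - 441 Q = \left(-295 - \left(-4\right)^{2}\right) - 59976 = \left(-295 - 16\right) - 59976 = -311 - 59976 = -60287$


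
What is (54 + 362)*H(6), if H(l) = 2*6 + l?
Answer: 7488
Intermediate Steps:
H(l) = 12 + l
(54 + 362)*H(6) = (54 + 362)*(12 + 6) = 416*18 = 7488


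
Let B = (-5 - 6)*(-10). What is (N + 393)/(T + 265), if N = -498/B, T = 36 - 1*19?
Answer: 3561/2585 ≈ 1.3776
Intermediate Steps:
B = 110 (B = -11*(-10) = 110)
T = 17 (T = 36 - 19 = 17)
N = -249/55 (N = -498/110 = -498*1/110 = -249/55 ≈ -4.5273)
(N + 393)/(T + 265) = (-249/55 + 393)/(17 + 265) = (21366/55)/282 = (21366/55)*(1/282) = 3561/2585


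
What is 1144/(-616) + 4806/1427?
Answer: 15091/9989 ≈ 1.5108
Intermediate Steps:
1144/(-616) + 4806/1427 = 1144*(-1/616) + 4806*(1/1427) = -13/7 + 4806/1427 = 15091/9989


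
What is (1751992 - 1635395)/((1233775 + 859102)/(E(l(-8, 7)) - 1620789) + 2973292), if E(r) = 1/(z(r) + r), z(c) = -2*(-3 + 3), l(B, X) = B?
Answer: 1511833196861/38552617969380 ≈ 0.039215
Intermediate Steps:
z(c) = 0 (z(c) = -2*0 = 0)
E(r) = 1/r (E(r) = 1/(0 + r) = 1/r)
(1751992 - 1635395)/((1233775 + 859102)/(E(l(-8, 7)) - 1620789) + 2973292) = (1751992 - 1635395)/((1233775 + 859102)/(1/(-8) - 1620789) + 2973292) = 116597/(2092877/(-⅛ - 1620789) + 2973292) = 116597/(2092877/(-12966313/8) + 2973292) = 116597/(2092877*(-8/12966313) + 2973292) = 116597/(-16743016/12966313 + 2973292) = 116597/(38552617969380/12966313) = 116597*(12966313/38552617969380) = 1511833196861/38552617969380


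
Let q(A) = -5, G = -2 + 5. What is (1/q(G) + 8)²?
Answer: 1521/25 ≈ 60.840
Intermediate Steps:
G = 3
(1/q(G) + 8)² = (1/(-5) + 8)² = (-⅕ + 8)² = (39/5)² = 1521/25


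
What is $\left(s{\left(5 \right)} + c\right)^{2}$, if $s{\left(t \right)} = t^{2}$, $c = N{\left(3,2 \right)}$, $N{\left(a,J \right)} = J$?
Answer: $729$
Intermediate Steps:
$c = 2$
$\left(s{\left(5 \right)} + c\right)^{2} = \left(5^{2} + 2\right)^{2} = \left(25 + 2\right)^{2} = 27^{2} = 729$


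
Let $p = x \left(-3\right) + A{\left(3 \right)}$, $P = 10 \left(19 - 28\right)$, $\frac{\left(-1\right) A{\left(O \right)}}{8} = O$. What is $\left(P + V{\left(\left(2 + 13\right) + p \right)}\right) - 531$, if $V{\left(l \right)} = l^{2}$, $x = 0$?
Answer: $-540$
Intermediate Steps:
$A{\left(O \right)} = - 8 O$
$P = -90$ ($P = 10 \left(-9\right) = -90$)
$p = -24$ ($p = 0 \left(-3\right) - 24 = 0 - 24 = -24$)
$\left(P + V{\left(\left(2 + 13\right) + p \right)}\right) - 531 = \left(-90 + \left(\left(2 + 13\right) - 24\right)^{2}\right) - 531 = \left(-90 + \left(15 - 24\right)^{2}\right) - 531 = \left(-90 + \left(-9\right)^{2}\right) - 531 = \left(-90 + 81\right) - 531 = -9 - 531 = -540$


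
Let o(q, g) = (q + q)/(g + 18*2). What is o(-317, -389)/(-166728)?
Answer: -317/29427492 ≈ -1.0772e-5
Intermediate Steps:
o(q, g) = 2*q/(36 + g) (o(q, g) = (2*q)/(g + 36) = (2*q)/(36 + g) = 2*q/(36 + g))
o(-317, -389)/(-166728) = (2*(-317)/(36 - 389))/(-166728) = (2*(-317)/(-353))*(-1/166728) = (2*(-317)*(-1/353))*(-1/166728) = (634/353)*(-1/166728) = -317/29427492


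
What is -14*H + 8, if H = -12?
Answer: 176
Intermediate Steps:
-14*H + 8 = -14*(-12) + 8 = 168 + 8 = 176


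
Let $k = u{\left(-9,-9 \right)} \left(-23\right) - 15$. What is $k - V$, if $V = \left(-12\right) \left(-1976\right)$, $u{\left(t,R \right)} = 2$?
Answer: $-23773$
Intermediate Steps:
$V = 23712$
$k = -61$ ($k = 2 \left(-23\right) - 15 = -46 - 15 = -61$)
$k - V = -61 - 23712 = -23773$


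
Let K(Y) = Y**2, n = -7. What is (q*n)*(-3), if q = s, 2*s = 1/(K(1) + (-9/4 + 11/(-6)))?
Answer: -126/37 ≈ -3.4054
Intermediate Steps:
s = -6/37 (s = 1/(2*(1**2 + (-9/4 + 11/(-6)))) = 1/(2*(1 + (-9*1/4 + 11*(-1/6)))) = 1/(2*(1 + (-9/4 - 11/6))) = 1/(2*(1 - 49/12)) = 1/(2*(-37/12)) = (1/2)*(-12/37) = -6/37 ≈ -0.16216)
q = -6/37 ≈ -0.16216
(q*n)*(-3) = -6/37*(-7)*(-3) = (42/37)*(-3) = -126/37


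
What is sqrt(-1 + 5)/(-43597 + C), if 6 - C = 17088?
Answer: -2/60679 ≈ -3.2960e-5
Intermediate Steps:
C = -17082 (C = 6 - 1*17088 = 6 - 17088 = -17082)
sqrt(-1 + 5)/(-43597 + C) = sqrt(-1 + 5)/(-43597 - 17082) = sqrt(4)/(-60679) = -1/60679*2 = -2/60679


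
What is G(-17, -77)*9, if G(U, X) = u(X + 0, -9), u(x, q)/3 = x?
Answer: -2079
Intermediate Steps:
u(x, q) = 3*x
G(U, X) = 3*X (G(U, X) = 3*(X + 0) = 3*X)
G(-17, -77)*9 = (3*(-77))*9 = -231*9 = -2079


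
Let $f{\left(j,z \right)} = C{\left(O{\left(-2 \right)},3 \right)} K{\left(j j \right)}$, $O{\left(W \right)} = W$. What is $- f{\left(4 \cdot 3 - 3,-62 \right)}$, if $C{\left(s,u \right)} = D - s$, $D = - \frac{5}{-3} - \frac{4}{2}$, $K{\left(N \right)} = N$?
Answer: $-135$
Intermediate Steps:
$D = - \frac{1}{3}$ ($D = \left(-5\right) \left(- \frac{1}{3}\right) - 2 = \frac{5}{3} - 2 = - \frac{1}{3} \approx -0.33333$)
$C{\left(s,u \right)} = - \frac{1}{3} - s$
$f{\left(j,z \right)} = \frac{5 j^{2}}{3}$ ($f{\left(j,z \right)} = \left(- \frac{1}{3} - -2\right) j j = \left(- \frac{1}{3} + 2\right) j^{2} = \frac{5 j^{2}}{3}$)
$- f{\left(4 \cdot 3 - 3,-62 \right)} = - \frac{5 \left(4 \cdot 3 - 3\right)^{2}}{3} = - \frac{5 \left(12 - 3\right)^{2}}{3} = - \frac{5 \cdot 9^{2}}{3} = - \frac{5 \cdot 81}{3} = \left(-1\right) 135 = -135$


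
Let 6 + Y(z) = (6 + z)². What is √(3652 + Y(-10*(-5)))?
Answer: √6782 ≈ 82.353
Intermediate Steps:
Y(z) = -6 + (6 + z)²
√(3652 + Y(-10*(-5))) = √(3652 + (-6 + (6 - 10*(-5))²)) = √(3652 + (-6 + (6 + 50)²)) = √(3652 + (-6 + 56²)) = √(3652 + (-6 + 3136)) = √(3652 + 3130) = √6782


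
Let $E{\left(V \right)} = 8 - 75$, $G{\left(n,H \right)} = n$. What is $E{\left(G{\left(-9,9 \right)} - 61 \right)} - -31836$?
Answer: $31769$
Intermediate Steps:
$E{\left(V \right)} = -67$ ($E{\left(V \right)} = 8 - 75 = -67$)
$E{\left(G{\left(-9,9 \right)} - 61 \right)} - -31836 = -67 - -31836 = -67 + 31836 = 31769$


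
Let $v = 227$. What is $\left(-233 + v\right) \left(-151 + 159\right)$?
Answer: $-48$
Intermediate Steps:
$\left(-233 + v\right) \left(-151 + 159\right) = \left(-233 + 227\right) \left(-151 + 159\right) = \left(-6\right) 8 = -48$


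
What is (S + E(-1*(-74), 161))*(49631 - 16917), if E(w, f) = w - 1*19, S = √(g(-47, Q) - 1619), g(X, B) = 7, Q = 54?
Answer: 1799270 + 65428*I*√403 ≈ 1.7993e+6 + 1.3135e+6*I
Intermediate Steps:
S = 2*I*√403 (S = √(7 - 1619) = √(-1612) = 2*I*√403 ≈ 40.15*I)
E(w, f) = -19 + w (E(w, f) = w - 19 = -19 + w)
(S + E(-1*(-74), 161))*(49631 - 16917) = (2*I*√403 + (-19 - 1*(-74)))*(49631 - 16917) = (2*I*√403 + (-19 + 74))*32714 = (2*I*√403 + 55)*32714 = (55 + 2*I*√403)*32714 = 1799270 + 65428*I*√403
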